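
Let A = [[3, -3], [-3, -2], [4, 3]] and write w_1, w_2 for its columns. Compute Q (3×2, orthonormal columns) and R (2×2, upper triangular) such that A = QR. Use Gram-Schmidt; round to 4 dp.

Q = [[0.5145, -0.8566], [-0.5145, -0.2723], [0.6860, 0.4383]], R = [[5.8310, 1.5435], [0.0000, 4.4292]]

e_1 = w_1/‖w_1‖ = (3, -3, 4)/5.8310 = (0.5145, -0.5145, 0.6860).
r_{12} = e_1·w_2 = 1.5435.
u_2 = w_2 − 1.5435·e_1 = (-3.7941, -1.2059, 1.9412).
‖u_2‖ = 4.4292, so e_2 = (-0.8566, -0.2723, 0.4383).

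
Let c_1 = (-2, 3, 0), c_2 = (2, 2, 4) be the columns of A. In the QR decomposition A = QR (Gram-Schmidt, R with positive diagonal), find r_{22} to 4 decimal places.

r_{22} = 4.8675

q_1 = c_1/‖c_1‖ = (-2, 3, 0)/3.6056 = (-0.5547, 0.8321, 0.0000).
r_{12} = q_1·c_2 = 0.5547.
u_2 = c_2 − 0.5547·q_1 = (2.3077, 1.5385, 4.0000).
r_{22} = ‖u_2‖ = 4.8675.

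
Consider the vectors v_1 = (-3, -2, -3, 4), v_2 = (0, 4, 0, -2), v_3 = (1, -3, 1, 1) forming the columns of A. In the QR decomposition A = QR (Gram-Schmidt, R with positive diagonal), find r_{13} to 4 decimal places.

r_{13} = 0.6489

v_1 = (-3, -2, -3, 4); ‖v_1‖ = 6.1644, so q_1 = (-0.4867, -0.3244, -0.4867, 0.6489).
r_{13} = q_1·v_3 = 0.6489.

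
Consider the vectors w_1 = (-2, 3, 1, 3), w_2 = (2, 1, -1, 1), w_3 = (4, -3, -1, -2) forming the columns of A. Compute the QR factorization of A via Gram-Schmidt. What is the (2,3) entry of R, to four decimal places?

r_{23} = 1.9122

q_1 = w_1/‖w_1‖ = (-2, 3, 1, 3)/4.7958 = (-0.4170, 0.6255, 0.2085, 0.6255).
r_{12} = q_1·w_2 = 0.2085.
u_2 = w_2 − 0.2085·q_1 = (2.0870, 0.8696, -1.0435, 0.8696).
‖u_2‖ = 2.6375, so q_2 = (0.7913, 0.3297, -0.3956, 0.3297).
r_{23} = q_2·w_3 = 1.9122.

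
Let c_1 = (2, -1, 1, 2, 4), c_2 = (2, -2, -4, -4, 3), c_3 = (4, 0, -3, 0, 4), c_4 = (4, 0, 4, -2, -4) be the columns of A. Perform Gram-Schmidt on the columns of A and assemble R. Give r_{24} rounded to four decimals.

c_1 = (2, -1, 1, 2, 4); ‖c_1‖ = 5.0990, so q_1 = (0.3922, -0.1961, 0.1961, 0.3922, 0.7845).
q_1·c_2 = 0.3922·2 + (-0.1961)·(-2) + 0.1961·(-4) + 0.3922·(-4) + 0.7845·3 = 1.1767.
u_2 = c_2 − 1.1767·q_1 = (1.5385, -1.7692, -4.2308, -4.4615, 2.0769).
‖u_2‖ = 6.9004, so q_2 = (0.2230, -0.2564, -0.6131, -0.6466, 0.3010).
r_{24} = q_2·c_4 = -1.4715.

r_{24} = -1.4715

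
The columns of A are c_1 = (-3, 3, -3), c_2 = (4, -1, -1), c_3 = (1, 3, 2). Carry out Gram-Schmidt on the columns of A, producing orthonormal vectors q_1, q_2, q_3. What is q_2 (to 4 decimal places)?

q_2 = (0.7493, 0.0937, -0.6556)

q_1 = c_1/‖c_1‖ = (-3, 3, -3)/5.1962 = (-0.5774, 0.5774, -0.5774).
r_{12} = q_1·c_2 = -2.3094.
u_2 = c_2 + 2.3094·q_1 = (2.6667, 0.3333, -2.3333).
‖u_2‖ = 3.5590, so q_2 = (0.7493, 0.0937, -0.6556).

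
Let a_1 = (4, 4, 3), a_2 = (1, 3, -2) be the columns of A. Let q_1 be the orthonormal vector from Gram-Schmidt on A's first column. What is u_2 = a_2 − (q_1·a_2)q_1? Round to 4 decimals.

a_1 = (4, 4, 3); ‖a_1‖ = 6.4031, so q_1 = (0.6247, 0.6247, 0.4685).
q_1·a_2 = 0.6247·1 + 0.6247·3 + 0.4685·(-2) = 1.5617.
u_2 = a_2 − 1.5617·q_1 = (0.0244, 2.0244, -2.7317).

u_2 = (0.0244, 2.0244, -2.7317)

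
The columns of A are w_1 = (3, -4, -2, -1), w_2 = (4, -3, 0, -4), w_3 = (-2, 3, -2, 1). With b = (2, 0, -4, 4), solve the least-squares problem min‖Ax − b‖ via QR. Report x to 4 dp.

x = (1.4622, -0.8497, 0.6716)

w_1 = (3, -4, -2, -1); ‖w_1‖ = 5.4772, so q_1 = (0.5477, -0.7303, -0.3651, -0.1826).
q_1·w_2 = 0.5477·4 + (-0.7303)·(-3) + (-0.3651)·0 + (-0.1826)·(-4) = 5.1121.
u_2 = w_2 − 5.1121·q_1 = (1.2000, 0.7333, 1.8667, -3.0667).
‖u_2‖ = 3.8557, so q_2 = (0.3112, 0.1902, 0.4841, -0.7954).
q_1·w_3 = 0.5477·(-2) + (-0.7303)·3 + (-0.3651)·(-2) + (-0.1826)·1 = -2.7386; q_2·w_3 = 0.3112·(-2) + 0.1902·3 + 0.4841·(-2) + (-0.7954)·1 = -1.8155.
u_3 = w_3 + 2.7386·q_1 + 1.8155·q_2 = (0.0650, 1.3453, -2.1211, -0.9439).
‖u_3‖ = 2.6840, so q_3 = (0.0242, 0.5012, -0.7903, -0.3517).
Qᵀb = (1.8257, -4.4955, 1.8027).
Back-substitute: x_3 = 1.8027/2.6840 = 0.6716.
x_2 = (-4.4955 + 1.8155·0.6716)/3.8557 = -0.8497.
x_1 = (1.8257 − 5.1121·(-0.8497) + 2.7386·0.6716)/5.4772 = 1.4622.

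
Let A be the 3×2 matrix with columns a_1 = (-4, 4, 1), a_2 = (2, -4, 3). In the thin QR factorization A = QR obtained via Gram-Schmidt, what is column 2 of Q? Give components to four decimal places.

q_1 = a_1/‖a_1‖ = (-4, 4, 1)/5.7446 = (-0.6963, 0.6963, 0.1741).
r_{12} = q_1·a_2 = -3.6556.
u_2 = a_2 + 3.6556·q_1 = (-0.5455, -1.4545, 3.6364).
‖u_2‖ = 3.9543, so q_2 = (-0.1379, -0.3678, 0.9196).

q_2 = (-0.1379, -0.3678, 0.9196)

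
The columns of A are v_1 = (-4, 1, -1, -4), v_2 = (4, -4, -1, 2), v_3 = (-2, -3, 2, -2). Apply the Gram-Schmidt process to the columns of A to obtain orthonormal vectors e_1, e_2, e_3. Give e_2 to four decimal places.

e_2 = (0.2088, -0.8128, -0.4548, -0.2983)

v_1 = (-4, 1, -1, -4); ‖v_1‖ = 5.8310, so e_1 = (-0.6860, 0.1715, -0.1715, -0.6860).
e_1·v_2 = (-0.6860)·4 + 0.1715·(-4) + (-0.1715)·(-1) + (-0.6860)·2 = -4.6305.
u_2 = v_2 + 4.6305·e_1 = (0.8235, -3.2059, -1.7941, -1.1765).
‖u_2‖ = 3.9445, so e_2 = (0.2088, -0.8128, -0.4548, -0.2983).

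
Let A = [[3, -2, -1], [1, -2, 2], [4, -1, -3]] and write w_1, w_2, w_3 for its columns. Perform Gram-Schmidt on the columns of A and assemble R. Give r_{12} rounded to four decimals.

r_{12} = -2.3534

w_1 = (3, 1, 4); ‖w_1‖ = 5.0990, so q_1 = (0.5883, 0.1961, 0.7845).
r_{12} = q_1·w_2 = -2.3534.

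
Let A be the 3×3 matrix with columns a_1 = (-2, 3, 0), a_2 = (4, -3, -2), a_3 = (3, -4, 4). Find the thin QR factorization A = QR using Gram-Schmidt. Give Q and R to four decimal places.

Q = [[-0.5547, 0.5322, 0.6396], [0.8321, 0.3548, 0.4264], [0.0000, -0.7687, 0.6396]], R = [[3.6056, -4.7150, -4.9923], [0.0000, 2.6018, -2.8974], [0.0000, 0.0000, 2.7716]]

e_1 = a_1/‖a_1‖ = (-2, 3, 0)/3.6056 = (-0.5547, 0.8321, 0.0000).
r_{12} = e_1·a_2 = -4.7150.
u_2 = a_2 + 4.7150·e_1 = (1.3846, 0.9231, -2.0000).
‖u_2‖ = 2.6018, so e_2 = (0.5322, 0.3548, -0.7687).
r_{13} = e_1·a_3 = -4.9923; r_{23} = e_2·a_3 = -2.8974.
u_3 = a_3 + 4.9923·e_1 + 2.8974·e_2 = (1.7727, 1.1818, 1.7727).
‖u_3‖ = 2.7716, so e_3 = (0.6396, 0.4264, 0.6396).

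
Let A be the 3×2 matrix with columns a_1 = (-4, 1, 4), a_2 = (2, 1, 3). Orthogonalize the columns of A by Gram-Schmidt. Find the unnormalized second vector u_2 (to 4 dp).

u_2 = (2.6061, 0.8485, 2.3939)

a_1 = (-4, 1, 4); ‖a_1‖ = 5.7446, so q_1 = (-0.6963, 0.1741, 0.6963).
q_1·a_2 = (-0.6963)·2 + 0.1741·1 + 0.6963·3 = 0.8704.
u_2 = a_2 − 0.8704·q_1 = (2.6061, 0.8485, 2.3939).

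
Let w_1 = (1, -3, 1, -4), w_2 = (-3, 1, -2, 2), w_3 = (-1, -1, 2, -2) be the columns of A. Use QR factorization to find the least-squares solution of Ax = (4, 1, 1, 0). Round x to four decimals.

w_1 = (1, -3, 1, -4); ‖w_1‖ = 5.1962, so e_1 = (0.1925, -0.5774, 0.1925, -0.7698).
e_1·w_2 = 0.1925·(-3) + (-0.5774)·1 + 0.1925·(-2) + (-0.7698)·2 = -3.0792.
u_2 = w_2 + 3.0792·e_1 = (-2.4074, -0.7778, -1.4074, -0.3704).
‖u_2‖ = 2.9187, so e_2 = (-0.8248, -0.2665, -0.4822, -0.1269).
e_1·w_3 = 0.1925·(-1) + (-0.5774)·(-1) + 0.1925·2 + (-0.7698)·(-2) = 2.3094; e_2·w_3 = (-0.8248)·(-1) + (-0.2665)·(-1) + (-0.4822)·2 + (-0.1269)·(-2) = 0.3807.
u_3 = w_3 − 2.3094·e_1 − 0.3807·e_2 = (-1.1304, 0.4348, 1.7391, -0.1739).
‖u_3‖ = 2.1264, so e_3 = (-0.5316, 0.2045, 0.8179, -0.0818).
Qᵀb = (0.3849, -4.0480, -1.1041).
Back-substitute: x_3 = -1.1041/2.1264 = -0.5192.
x_2 = (-4.0480 − 0.3807·(-0.5192))/2.9187 = -1.3192.
x_1 = (0.3849 + 3.0792·(-1.3192) − 2.3094·(-0.5192))/5.1962 = -0.4769.

x = (-0.4769, -1.3192, -0.5192)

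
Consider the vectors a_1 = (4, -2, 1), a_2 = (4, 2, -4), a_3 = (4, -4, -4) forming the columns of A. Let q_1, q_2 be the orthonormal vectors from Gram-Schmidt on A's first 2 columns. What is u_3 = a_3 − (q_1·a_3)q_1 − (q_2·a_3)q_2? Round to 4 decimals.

u_3 = (-1.0405, -3.4682, -2.7746)

a_1 = (4, -2, 1); ‖a_1‖ = 4.5826, so q_1 = (0.8729, -0.4364, 0.2182).
q_1·a_2 = 0.8729·4 + (-0.4364)·2 + 0.2182·(-4) = 1.7457.
u_2 = a_2 − 1.7457·q_1 = (2.4762, 2.7619, -4.3810).
‖u_2‖ = 5.7404, so q_2 = (0.4314, 0.4811, -0.7632).
q_1·a_3 = 0.8729·4 + (-0.4364)·(-4) + 0.2182·(-4) = 4.3644; q_2·a_3 = 0.4314·4 + 0.4811·(-4) + (-0.7632)·(-4) = 2.8536.
u_3 = a_3 − 4.3644·q_1 − 2.8536·q_2 = (-1.0405, -3.4682, -2.7746).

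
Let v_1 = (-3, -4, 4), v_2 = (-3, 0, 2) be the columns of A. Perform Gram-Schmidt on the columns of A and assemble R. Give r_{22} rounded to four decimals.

v_1 = (-3, -4, 4); ‖v_1‖ = 6.4031, so e_1 = (-0.4685, -0.6247, 0.6247).
e_1·v_2 = (-0.4685)·(-3) + (-0.6247)·0 + 0.6247·2 = 2.6550.
u_2 = v_2 − 2.6550·e_1 = (-1.7561, 1.6585, 0.3415).
r_{22} = ‖u_2‖ = 2.4395.

r_{22} = 2.4395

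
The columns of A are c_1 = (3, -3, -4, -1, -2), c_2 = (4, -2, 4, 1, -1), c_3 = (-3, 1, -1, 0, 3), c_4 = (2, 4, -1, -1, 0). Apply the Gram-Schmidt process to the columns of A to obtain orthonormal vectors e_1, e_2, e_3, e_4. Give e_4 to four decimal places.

e_4 = (0.6219, 0.6625, -0.1625, -0.1658, 0.3469)

e_1 = c_1/‖c_1‖ = (3, -3, -4, -1, -2)/6.2450 = (0.4804, -0.4804, -0.6405, -0.1601, -0.3203).
r_{12} = e_1·c_2 = 0.4804.
u_2 = c_2 − 0.4804·e_1 = (3.7692, -1.7692, 4.3077, 1.0769, -0.8462).
‖u_2‖ = 6.1457, so e_2 = (0.6133, -0.2879, 0.7009, 0.1752, -0.1377).
r_{13} = e_1·c_3 = -2.2418; r_{23} = e_2·c_3 = -3.2418.
u_3 = c_3 + 2.2418·e_1 + 3.2418·e_2 = (0.0652, -1.0102, -0.1636, 0.2091, 1.8357).
‖u_3‖ = 2.1131, so e_3 = (0.0308, -0.4781, -0.0774, 0.0990, 0.8687).
r_{14} = e_1·c_4 = -0.1601; r_{24} = e_2·c_4 = -0.8011; r_{34} = e_3·c_4 = -1.8721.
u_4 = c_4 + 0.1601·e_1 + 0.8011·e_2 + 1.8721·e_3 = (2.6260, 2.7975, -0.6860, -0.7000, 1.4648).
‖u_4‖ = 4.2223, so e_4 = (0.6219, 0.6625, -0.1625, -0.1658, 0.3469).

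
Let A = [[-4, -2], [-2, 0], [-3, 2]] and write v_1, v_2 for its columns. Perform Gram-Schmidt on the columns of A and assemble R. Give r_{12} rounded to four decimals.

r_{12} = 0.3714

v_1 = (-4, -2, -3); ‖v_1‖ = 5.3852, so q_1 = (-0.7428, -0.3714, -0.5571).
r_{12} = q_1·v_2 = 0.3714.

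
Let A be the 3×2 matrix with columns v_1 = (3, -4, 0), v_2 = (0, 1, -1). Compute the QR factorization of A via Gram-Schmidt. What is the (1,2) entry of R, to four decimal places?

v_1 = (3, -4, 0); ‖v_1‖ = 5.0000, so e_1 = (0.6000, -0.8000, 0.0000).
r_{12} = e_1·v_2 = -0.8000.

r_{12} = -0.8000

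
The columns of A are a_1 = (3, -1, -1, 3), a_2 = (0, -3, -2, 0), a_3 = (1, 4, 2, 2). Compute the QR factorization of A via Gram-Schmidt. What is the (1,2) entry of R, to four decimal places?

a_1 = (3, -1, -1, 3); ‖a_1‖ = 4.4721, so q_1 = (0.6708, -0.2236, -0.2236, 0.6708).
r_{12} = q_1·a_2 = 1.1180.

r_{12} = 1.1180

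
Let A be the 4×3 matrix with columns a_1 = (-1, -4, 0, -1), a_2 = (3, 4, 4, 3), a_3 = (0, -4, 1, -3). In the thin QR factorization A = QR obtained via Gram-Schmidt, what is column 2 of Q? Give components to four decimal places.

q_2 = (0.3698, -0.1849, 0.8321, 0.3698)

a_1 = (-1, -4, 0, -1); ‖a_1‖ = 4.2426, so q_1 = (-0.2357, -0.9428, 0.0000, -0.2357).
q_1·a_2 = (-0.2357)·3 + (-0.9428)·4 + 0.0000·4 + (-0.2357)·3 = -5.1854.
u_2 = a_2 + 5.1854·q_1 = (1.7778, -0.8889, 4.0000, 1.7778).
‖u_2‖ = 4.8074, so q_2 = (0.3698, -0.1849, 0.8321, 0.3698).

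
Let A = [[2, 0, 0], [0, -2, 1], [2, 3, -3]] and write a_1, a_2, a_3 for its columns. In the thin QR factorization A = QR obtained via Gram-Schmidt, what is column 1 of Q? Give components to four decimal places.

q_1 = a_1/‖a_1‖ = (2, 0, 2)/2.8284 = (0.7071, 0.0000, 0.7071).

q_1 = (0.7071, 0.0000, 0.7071)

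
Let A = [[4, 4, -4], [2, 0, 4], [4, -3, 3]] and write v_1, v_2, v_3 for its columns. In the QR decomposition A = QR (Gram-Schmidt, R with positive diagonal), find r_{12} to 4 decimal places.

v_1 = (4, 2, 4); ‖v_1‖ = 6.0000, so e_1 = (0.6667, 0.3333, 0.6667).
r_{12} = e_1·v_2 = 0.6667.

r_{12} = 0.6667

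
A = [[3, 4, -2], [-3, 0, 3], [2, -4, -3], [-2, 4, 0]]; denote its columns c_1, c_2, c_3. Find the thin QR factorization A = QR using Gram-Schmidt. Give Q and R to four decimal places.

Q = [[0.5883, 0.6481, 0.1564], [-0.5883, -0.0670, 0.2607], [0.3922, -0.5364, -0.5909], [-0.3922, 0.5364, -0.7473]], R = [[5.0990, -0.7845, -4.1184], [0.0000, 6.8836, 0.1117], [0.0000, 0.0000, 2.2419]]

c_1 = (3, -3, 2, -2); ‖c_1‖ = 5.0990, so q_1 = (0.5883, -0.5883, 0.3922, -0.3922).
q_1·c_2 = 0.5883·4 + (-0.5883)·0 + 0.3922·(-4) + (-0.3922)·4 = -0.7845.
u_2 = c_2 + 0.7845·q_1 = (4.4615, -0.4615, -3.6923, 3.6923).
‖u_2‖ = 6.8836, so q_2 = (0.6481, -0.0670, -0.5364, 0.5364).
q_1·c_3 = 0.5883·(-2) + (-0.5883)·3 + 0.3922·(-3) + (-0.3922)·0 = -4.1184; q_2·c_3 = 0.6481·(-2) + (-0.0670)·3 + (-0.5364)·(-3) + 0.5364·0 = 0.1117.
u_3 = c_3 + 4.1184·q_1 − 0.1117·q_2 = (0.3506, 0.5844, -1.3247, -1.6753).
‖u_3‖ = 2.2419, so q_3 = (0.1564, 0.2607, -0.5909, -0.7473).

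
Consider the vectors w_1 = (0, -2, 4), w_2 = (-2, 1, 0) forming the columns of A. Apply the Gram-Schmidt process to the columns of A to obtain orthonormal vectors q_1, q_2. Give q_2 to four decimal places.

q_2 = (-0.9129, 0.3651, 0.1826)

w_1 = (0, -2, 4); ‖w_1‖ = 4.4721, so q_1 = (0.0000, -0.4472, 0.8944).
q_1·w_2 = 0.0000·(-2) + (-0.4472)·1 + 0.8944·0 = -0.4472.
u_2 = w_2 + 0.4472·q_1 = (-2.0000, 0.8000, 0.4000).
‖u_2‖ = 2.1909, so q_2 = (-0.9129, 0.3651, 0.1826).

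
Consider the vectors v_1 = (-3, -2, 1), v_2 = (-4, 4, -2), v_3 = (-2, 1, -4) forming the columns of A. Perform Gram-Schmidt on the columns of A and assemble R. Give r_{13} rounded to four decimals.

v_1 = (-3, -2, 1); ‖v_1‖ = 3.7417, so e_1 = (-0.8018, -0.5345, 0.2673).
r_{13} = e_1·v_3 = 0.0000.

r_{13} = 0.0000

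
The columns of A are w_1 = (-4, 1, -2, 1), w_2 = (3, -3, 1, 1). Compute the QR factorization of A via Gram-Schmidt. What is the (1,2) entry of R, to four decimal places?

w_1 = (-4, 1, -2, 1); ‖w_1‖ = 4.6904, so e_1 = (-0.8528, 0.2132, -0.4264, 0.2132).
r_{12} = e_1·w_2 = -3.4112.

r_{12} = -3.4112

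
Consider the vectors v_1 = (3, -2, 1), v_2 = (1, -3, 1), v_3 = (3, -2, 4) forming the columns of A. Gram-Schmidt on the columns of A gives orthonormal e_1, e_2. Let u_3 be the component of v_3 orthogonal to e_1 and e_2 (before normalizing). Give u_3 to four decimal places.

e_1 = v_1/‖v_1‖ = (3, -2, 1)/3.7417 = (0.8018, -0.5345, 0.2673).
r_{12} = e_1·v_2 = 2.6726.
u_2 = v_2 − 2.6726·e_1 = (-1.1429, -1.5714, 0.2857).
‖u_2‖ = 1.9640, so e_2 = (-0.5819, -0.8001, 0.1455).
r_{13} = e_1·v_3 = 4.5434; r_{23} = e_2·v_3 = 0.4364.
u_3 = v_3 − 4.5434·e_1 − 0.4364·e_2 = (-0.3889, 0.7778, 2.7222).

u_3 = (-0.3889, 0.7778, 2.7222)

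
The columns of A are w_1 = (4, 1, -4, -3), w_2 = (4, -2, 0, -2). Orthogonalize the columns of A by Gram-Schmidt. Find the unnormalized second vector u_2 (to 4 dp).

q_1 = w_1/‖w_1‖ = (4, 1, -4, -3)/6.4807 = (0.6172, 0.1543, -0.6172, -0.4629).
r_{12} = q_1·w_2 = 3.0861.
u_2 = w_2 − 3.0861·q_1 = (2.0952, -2.4762, 1.9048, -0.5714).

u_2 = (2.0952, -2.4762, 1.9048, -0.5714)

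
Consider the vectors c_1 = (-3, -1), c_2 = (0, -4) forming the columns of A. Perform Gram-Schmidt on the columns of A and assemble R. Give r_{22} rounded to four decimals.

c_1 = (-3, -1); ‖c_1‖ = 3.1623, so q_1 = (-0.9487, -0.3162).
q_1·c_2 = (-0.9487)·0 + (-0.3162)·(-4) = 1.2649.
u_2 = c_2 − 1.2649·q_1 = (1.2000, -3.6000).
r_{22} = ‖u_2‖ = 3.7947.

r_{22} = 3.7947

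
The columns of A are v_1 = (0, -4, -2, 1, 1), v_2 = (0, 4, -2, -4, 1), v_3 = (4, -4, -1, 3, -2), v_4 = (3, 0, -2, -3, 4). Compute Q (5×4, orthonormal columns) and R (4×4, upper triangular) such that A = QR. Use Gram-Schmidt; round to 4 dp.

e_1 = v_1/‖v_1‖ = (0, -4, -2, 1, 1)/4.6904 = (0.0000, -0.8528, -0.4264, 0.2132, 0.2132).
r_{12} = e_1·v_2 = -3.1980.
u_2 = v_2 + 3.1980·e_1 = (0.0000, 1.2727, -3.3636, -3.3182, 1.6818).
‖u_2‖ = 5.1742, so e_2 = (0.0000, 0.2460, -0.6501, -0.6413, 0.3250).
r_{13} = e_1·v_3 = 4.0508; r_{23} = e_2·v_3 = -2.9078.
u_3 = v_3 − 4.0508·e_1 + 2.9078·e_2 = (4.0000, 0.1698, -1.1630, 0.2716, -1.9185).
‖u_3‖ = 4.5974, so e_3 = (0.8701, 0.0369, -0.2530, 0.0591, -0.4173).
r_{14} = e_1·v_4 = 1.0660; r_{24} = e_2·v_4 = 4.5242; r_{34} = e_3·v_4 = 1.2696.
u_4 = v_4 − 1.0660·e_1 − 4.5242·e_2 − 1.2696·e_3 = (1.8953, -0.2506, 1.7168, -0.4010, 2.8320).
‖u_4‖ = 3.8449, so e_4 = (0.4929, -0.0652, 0.4465, -0.1043, 0.7366).

Q = [[0.0000, 0.0000, 0.8701, 0.4929], [-0.8528, 0.2460, 0.0369, -0.0652], [-0.4264, -0.6501, -0.2530, 0.4465], [0.2132, -0.6413, 0.0591, -0.1043], [0.2132, 0.3250, -0.4173, 0.7366]], R = [[4.6904, -3.1980, 4.0508, 1.0660], [0.0000, 5.1742, -2.9078, 4.5242], [0.0000, 0.0000, 4.5974, 1.2696], [0.0000, 0.0000, 0.0000, 3.8449]]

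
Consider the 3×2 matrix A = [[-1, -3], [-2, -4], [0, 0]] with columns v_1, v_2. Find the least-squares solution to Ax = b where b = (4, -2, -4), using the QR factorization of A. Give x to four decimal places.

q_1 = v_1/‖v_1‖ = (-1, -2, 0)/2.2361 = (-0.4472, -0.8944, 0.0000).
r_{12} = q_1·v_2 = 4.9193.
u_2 = v_2 − 4.9193·q_1 = (-0.8000, 0.4000, 0.0000).
‖u_2‖ = 0.8944, so q_2 = (-0.8944, 0.4472, 0.0000).
Qᵀb = (0.0000, -4.4721).
Back-substitute: x_2 = -4.4721/0.8944 = -5.0000.
x_1 = (0.0000 − 4.9193·(-5.0000))/2.2361 = 11.0000.

x = (11.0000, -5.0000)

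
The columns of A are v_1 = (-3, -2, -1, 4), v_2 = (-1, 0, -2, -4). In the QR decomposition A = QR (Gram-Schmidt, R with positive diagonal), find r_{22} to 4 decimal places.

e_1 = v_1/‖v_1‖ = (-3, -2, -1, 4)/5.4772 = (-0.5477, -0.3651, -0.1826, 0.7303).
r_{12} = e_1·v_2 = -2.0083.
u_2 = v_2 + 2.0083·e_1 = (-2.1000, -0.7333, -2.3667, -2.5333).
r_{22} = ‖u_2‖ = 4.1191.

r_{22} = 4.1191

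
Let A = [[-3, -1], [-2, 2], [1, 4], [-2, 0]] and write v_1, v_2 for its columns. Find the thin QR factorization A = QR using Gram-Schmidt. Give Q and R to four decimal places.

v_1 = (-3, -2, 1, -2); ‖v_1‖ = 4.2426, so e_1 = (-0.7071, -0.4714, 0.2357, -0.4714).
e_1·v_2 = (-0.7071)·(-1) + (-0.4714)·2 + 0.2357·4 + (-0.4714)·0 = 0.7071.
u_2 = v_2 − 0.7071·e_1 = (-0.5000, 2.3333, 3.8333, 0.3333).
‖u_2‖ = 4.5277, so e_2 = (-0.1104, 0.5153, 0.8466, 0.0736).

Q = [[-0.7071, -0.1104], [-0.4714, 0.5153], [0.2357, 0.8466], [-0.4714, 0.0736]], R = [[4.2426, 0.7071], [0.0000, 4.5277]]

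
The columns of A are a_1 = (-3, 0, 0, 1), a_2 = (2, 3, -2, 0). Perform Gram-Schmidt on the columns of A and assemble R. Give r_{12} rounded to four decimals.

a_1 = (-3, 0, 0, 1); ‖a_1‖ = 3.1623, so e_1 = (-0.9487, 0.0000, 0.0000, 0.3162).
r_{12} = e_1·a_2 = -1.8974.

r_{12} = -1.8974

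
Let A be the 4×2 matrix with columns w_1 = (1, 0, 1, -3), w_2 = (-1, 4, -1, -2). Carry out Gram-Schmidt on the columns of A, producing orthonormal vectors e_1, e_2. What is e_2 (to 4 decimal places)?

e_2 = (-0.3008, 0.8825, -0.3008, -0.2006)

e_1 = w_1/‖w_1‖ = (1, 0, 1, -3)/3.3166 = (0.3015, 0.0000, 0.3015, -0.9045).
r_{12} = e_1·w_2 = 1.2060.
u_2 = w_2 − 1.2060·e_1 = (-1.3636, 4.0000, -1.3636, -0.9091).
‖u_2‖ = 4.5327, so e_2 = (-0.3008, 0.8825, -0.3008, -0.2006).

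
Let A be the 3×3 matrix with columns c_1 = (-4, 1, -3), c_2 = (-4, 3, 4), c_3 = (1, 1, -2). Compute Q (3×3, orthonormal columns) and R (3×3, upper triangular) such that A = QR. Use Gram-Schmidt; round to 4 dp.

c_1 = (-4, 1, -3); ‖c_1‖ = 5.0990, so e_1 = (-0.7845, 0.1961, -0.5883).
e_1·c_2 = (-0.7845)·(-4) + 0.1961·3 + (-0.5883)·4 = 1.3728.
u_2 = c_2 − 1.3728·e_1 = (-2.9231, 2.7308, 4.8077).
‖u_2‖ = 6.2542, so e_2 = (-0.4674, 0.4366, 0.7687).
e_1·c_3 = (-0.7845)·1 + 0.1961·1 + (-0.5883)·(-2) = 0.5883; e_2·c_3 = (-0.4674)·1 + 0.4366·1 + 0.7687·(-2) = -1.5682.
u_3 = c_3 − 0.5883·e_1 + 1.5682·e_2 = (0.7286, 1.5693, -0.4484).
‖u_3‖ = 1.7874, so e_3 = (0.4076, 0.8780, -0.2509).

Q = [[-0.7845, -0.4674, 0.4076], [0.1961, 0.4366, 0.8780], [-0.5883, 0.7687, -0.2509]], R = [[5.0990, 1.3728, 0.5883], [0.0000, 6.2542, -1.5682], [0.0000, 0.0000, 1.7874]]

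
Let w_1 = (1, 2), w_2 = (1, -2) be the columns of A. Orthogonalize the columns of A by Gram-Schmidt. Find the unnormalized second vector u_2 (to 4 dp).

u_2 = (1.6000, -0.8000)

w_1 = (1, 2); ‖w_1‖ = 2.2361, so q_1 = (0.4472, 0.8944).
q_1·w_2 = 0.4472·1 + 0.8944·(-2) = -1.3416.
u_2 = w_2 + 1.3416·q_1 = (1.6000, -0.8000).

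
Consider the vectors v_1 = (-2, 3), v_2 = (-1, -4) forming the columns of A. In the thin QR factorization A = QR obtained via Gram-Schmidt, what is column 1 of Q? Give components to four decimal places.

e_1 = (-0.5547, 0.8321)

v_1 = (-2, 3); ‖v_1‖ = 3.6056, so e_1 = (-0.5547, 0.8321).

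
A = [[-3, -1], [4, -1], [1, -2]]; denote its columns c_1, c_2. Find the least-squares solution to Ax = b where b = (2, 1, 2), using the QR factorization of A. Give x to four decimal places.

c_1 = (-3, 4, 1); ‖c_1‖ = 5.0990, so e_1 = (-0.5883, 0.7845, 0.1961).
e_1·c_2 = (-0.5883)·(-1) + 0.7845·(-1) + 0.1961·(-2) = -0.5883.
u_2 = c_2 + 0.5883·e_1 = (-1.3462, -0.5385, -1.8846).
‖u_2‖ = 2.3778, so e_2 = (-0.5661, -0.2265, -0.7926).
Qᵀb = (0.0000, -2.9439).
Back-substitute: x_2 = -2.9439/2.3778 = -1.2381.
x_1 = (0.0000 + 0.5883·(-1.2381))/5.0990 = -0.1429.

x = (-0.1429, -1.2381)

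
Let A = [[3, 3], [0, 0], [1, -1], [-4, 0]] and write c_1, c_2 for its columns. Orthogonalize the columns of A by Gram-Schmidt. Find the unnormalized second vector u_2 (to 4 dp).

u_2 = (2.0769, 0.0000, -1.3077, 1.2308)

e_1 = c_1/‖c_1‖ = (3, 0, 1, -4)/5.0990 = (0.5883, 0.0000, 0.1961, -0.7845).
r_{12} = e_1·c_2 = 1.5689.
u_2 = c_2 − 1.5689·e_1 = (2.0769, 0.0000, -1.3077, 1.2308).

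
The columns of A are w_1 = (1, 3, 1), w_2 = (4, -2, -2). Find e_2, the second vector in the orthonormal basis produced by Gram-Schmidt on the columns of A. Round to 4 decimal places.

e_2 = (0.9190, -0.1915, -0.3446)

e_1 = w_1/‖w_1‖ = (1, 3, 1)/3.3166 = (0.3015, 0.9045, 0.3015).
r_{12} = e_1·w_2 = -1.2060.
u_2 = w_2 + 1.2060·e_1 = (4.3636, -0.9091, -1.6364).
‖u_2‖ = 4.7482, so e_2 = (0.9190, -0.1915, -0.3446).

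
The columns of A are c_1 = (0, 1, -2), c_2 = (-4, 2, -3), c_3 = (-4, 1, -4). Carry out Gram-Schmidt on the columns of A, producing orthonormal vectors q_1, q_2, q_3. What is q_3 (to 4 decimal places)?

c_1 = (0, 1, -2); ‖c_1‖ = 2.2361, so q_1 = (0.0000, 0.4472, -0.8944).
q_1·c_2 = 0.0000·(-4) + 0.4472·2 + (-0.8944)·(-3) = 3.5777.
u_2 = c_2 − 3.5777·q_1 = (-4.0000, 0.4000, 0.2000).
‖u_2‖ = 4.0249, so q_2 = (-0.9938, 0.0994, 0.0497).
q_1·c_3 = 0.0000·(-4) + 0.4472·1 + (-0.8944)·(-4) = 4.0249; q_2·c_3 = (-0.9938)·(-4) + 0.0994·1 + 0.0497·(-4) = 3.8759.
u_3 = c_3 − 4.0249·q_1 − 3.8759·q_2 = (-0.1481, -1.1852, -0.5926).
‖u_3‖ = 1.3333, so q_3 = (-0.1111, -0.8889, -0.4444).

q_3 = (-0.1111, -0.8889, -0.4444)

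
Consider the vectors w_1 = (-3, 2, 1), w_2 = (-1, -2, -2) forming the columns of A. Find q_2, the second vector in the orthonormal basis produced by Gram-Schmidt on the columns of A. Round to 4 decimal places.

w_1 = (-3, 2, 1); ‖w_1‖ = 3.7417, so q_1 = (-0.8018, 0.5345, 0.2673).
q_1·w_2 = (-0.8018)·(-1) + 0.5345·(-2) + 0.2673·(-2) = -0.8018.
u_2 = w_2 + 0.8018·q_1 = (-1.6429, -1.5714, -1.7857).
‖u_2‖ = 2.8909, so q_2 = (-0.5683, -0.5436, -0.6177).

q_2 = (-0.5683, -0.5436, -0.6177)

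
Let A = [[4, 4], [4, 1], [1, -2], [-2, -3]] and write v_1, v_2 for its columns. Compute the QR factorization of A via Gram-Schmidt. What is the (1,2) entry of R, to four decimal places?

r_{12} = 3.9456

q_1 = v_1/‖v_1‖ = (4, 4, 1, -2)/6.0828 = (0.6576, 0.6576, 0.1644, -0.3288).
r_{12} = q_1·v_2 = 3.9456.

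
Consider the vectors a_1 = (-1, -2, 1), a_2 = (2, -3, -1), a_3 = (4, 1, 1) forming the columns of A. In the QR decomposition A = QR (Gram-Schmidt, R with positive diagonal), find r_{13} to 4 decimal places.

a_1 = (-1, -2, 1); ‖a_1‖ = 2.4495, so q_1 = (-0.4082, -0.8165, 0.4082).
r_{13} = q_1·a_3 = -2.0412.

r_{13} = -2.0412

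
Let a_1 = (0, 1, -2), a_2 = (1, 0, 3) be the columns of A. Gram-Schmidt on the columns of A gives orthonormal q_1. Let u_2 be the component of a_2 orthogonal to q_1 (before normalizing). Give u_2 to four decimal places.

a_1 = (0, 1, -2); ‖a_1‖ = 2.2361, so q_1 = (0.0000, 0.4472, -0.8944).
q_1·a_2 = 0.0000·1 + 0.4472·0 + (-0.8944)·3 = -2.6833.
u_2 = a_2 + 2.6833·q_1 = (1.0000, 1.2000, 0.6000).

u_2 = (1.0000, 1.2000, 0.6000)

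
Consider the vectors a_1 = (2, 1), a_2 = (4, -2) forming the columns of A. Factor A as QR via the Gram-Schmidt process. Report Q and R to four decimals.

a_1 = (2, 1); ‖a_1‖ = 2.2361, so q_1 = (0.8944, 0.4472).
q_1·a_2 = 0.8944·4 + 0.4472·(-2) = 2.6833.
u_2 = a_2 − 2.6833·q_1 = (1.6000, -3.2000).
‖u_2‖ = 3.5777, so q_2 = (0.4472, -0.8944).

Q = [[0.8944, 0.4472], [0.4472, -0.8944]], R = [[2.2361, 2.6833], [0.0000, 3.5777]]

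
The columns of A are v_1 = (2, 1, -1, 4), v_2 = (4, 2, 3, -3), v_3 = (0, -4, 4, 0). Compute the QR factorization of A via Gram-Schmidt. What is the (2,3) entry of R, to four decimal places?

r_{23} = 0.3594

q_1 = v_1/‖v_1‖ = (2, 1, -1, 4)/4.6904 = (0.4264, 0.2132, -0.2132, 0.8528).
r_{12} = q_1·v_2 = -1.0660.
u_2 = v_2 + 1.0660·q_1 = (4.4545, 2.2273, 2.7727, -2.0909).
‖u_2‖ = 6.0715, so q_2 = (0.7337, 0.3668, 0.4567, -0.3444).
r_{23} = q_2·v_3 = 0.3594.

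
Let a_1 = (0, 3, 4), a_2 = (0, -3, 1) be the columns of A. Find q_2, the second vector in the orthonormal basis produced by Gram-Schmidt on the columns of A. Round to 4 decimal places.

q_2 = (0.0000, -0.8000, 0.6000)

q_1 = a_1/‖a_1‖ = (0, 3, 4)/5.0000 = (0.0000, 0.6000, 0.8000).
r_{12} = q_1·a_2 = -1.0000.
u_2 = a_2 + 1.0000·q_1 = (0.0000, -2.4000, 1.8000).
‖u_2‖ = 3.0000, so q_2 = (0.0000, -0.8000, 0.6000).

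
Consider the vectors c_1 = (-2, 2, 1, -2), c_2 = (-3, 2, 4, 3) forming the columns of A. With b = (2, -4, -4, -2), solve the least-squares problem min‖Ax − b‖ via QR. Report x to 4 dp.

x = (-0.3907, -0.8651)

e_1 = c_1/‖c_1‖ = (-2, 2, 1, -2)/3.6056 = (-0.5547, 0.5547, 0.2774, -0.5547).
r_{12} = e_1·c_2 = 2.2188.
u_2 = c_2 − 2.2188·e_1 = (-1.7692, 0.7692, 3.3846, 4.2308).
‖u_2‖ = 5.7513, so e_2 = (-0.3076, 0.1338, 0.5885, 0.7356).
Qᵀb = (-3.3282, -4.9755).
Back-substitute: x_2 = -4.9755/5.7513 = -0.8651.
x_1 = (-3.3282 − 2.2188·(-0.8651))/3.6056 = -0.3907.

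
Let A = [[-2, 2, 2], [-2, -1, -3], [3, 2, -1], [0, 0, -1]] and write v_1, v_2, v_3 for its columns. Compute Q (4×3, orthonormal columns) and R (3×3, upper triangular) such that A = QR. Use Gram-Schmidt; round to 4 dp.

v_1 = (-2, -2, 3, 0); ‖v_1‖ = 4.1231, so q_1 = (-0.4851, -0.4851, 0.7276, 0.0000).
q_1·v_2 = (-0.4851)·2 + (-0.4851)·(-1) + 0.7276·2 + 0.0000·0 = 0.9701.
u_2 = v_2 − 0.9701·q_1 = (2.4706, -0.5294, 1.2941, 0.0000).
‖u_2‖ = 2.8388, so q_2 = (0.8703, -0.1865, 0.4559, 0.0000).
q_1·v_3 = (-0.4851)·2 + (-0.4851)·(-3) + 0.7276·(-1) + 0.0000·(-1) = -0.2425; q_2·v_3 = 0.8703·2 + (-0.1865)·(-3) + 0.4559·(-1) + 0.0000·(-1) = 1.8442.
u_3 = v_3 + 0.2425·q_1 − 1.8442·q_2 = (0.2774, -2.7737, -1.6642, -1.0000).
‖u_3‖ = 3.3971, so q_3 = (0.0817, -0.8165, -0.4899, -0.2944).

Q = [[-0.4851, 0.8703, 0.0817], [-0.4851, -0.1865, -0.8165], [0.7276, 0.4559, -0.4899], [0.0000, 0.0000, -0.2944]], R = [[4.1231, 0.9701, -0.2425], [0.0000, 2.8388, 1.8442], [0.0000, 0.0000, 3.3971]]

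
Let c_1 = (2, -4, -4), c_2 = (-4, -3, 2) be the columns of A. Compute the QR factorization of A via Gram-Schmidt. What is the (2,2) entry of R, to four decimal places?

q_1 = c_1/‖c_1‖ = (2, -4, -4)/6.0000 = (0.3333, -0.6667, -0.6667).
r_{12} = q_1·c_2 = -0.6667.
u_2 = c_2 + 0.6667·q_1 = (-3.7778, -3.4444, 1.5556).
r_{22} = ‖u_2‖ = 5.3437.

r_{22} = 5.3437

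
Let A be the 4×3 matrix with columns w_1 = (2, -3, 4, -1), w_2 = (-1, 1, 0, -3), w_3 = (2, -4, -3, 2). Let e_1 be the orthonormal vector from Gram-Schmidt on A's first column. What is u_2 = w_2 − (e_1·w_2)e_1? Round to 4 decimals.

w_1 = (2, -3, 4, -1); ‖w_1‖ = 5.4772, so e_1 = (0.3651, -0.5477, 0.7303, -0.1826).
e_1·w_2 = 0.3651·(-1) + (-0.5477)·1 + 0.7303·0 + (-0.1826)·(-3) = -0.3651.
u_2 = w_2 + 0.3651·e_1 = (-0.8667, 0.8000, 0.2667, -3.0667).

u_2 = (-0.8667, 0.8000, 0.2667, -3.0667)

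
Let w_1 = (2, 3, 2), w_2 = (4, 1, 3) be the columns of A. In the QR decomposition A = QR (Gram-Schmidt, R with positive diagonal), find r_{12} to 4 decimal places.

e_1 = w_1/‖w_1‖ = (2, 3, 2)/4.1231 = (0.4851, 0.7276, 0.4851).
r_{12} = e_1·w_2 = 4.1231.

r_{12} = 4.1231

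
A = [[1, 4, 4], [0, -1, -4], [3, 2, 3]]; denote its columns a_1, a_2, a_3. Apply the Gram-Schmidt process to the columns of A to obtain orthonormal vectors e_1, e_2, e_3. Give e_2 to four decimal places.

e_2 = (0.9045, -0.3015, -0.3015)

e_1 = a_1/‖a_1‖ = (1, 0, 3)/3.1623 = (0.3162, 0.0000, 0.9487).
r_{12} = e_1·a_2 = 3.1623.
u_2 = a_2 − 3.1623·e_1 = (3.0000, -1.0000, -1.0000).
‖u_2‖ = 3.3166, so e_2 = (0.9045, -0.3015, -0.3015).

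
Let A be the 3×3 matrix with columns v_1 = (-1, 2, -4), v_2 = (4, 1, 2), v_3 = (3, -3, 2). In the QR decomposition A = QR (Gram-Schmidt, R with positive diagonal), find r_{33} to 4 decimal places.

v_1 = (-1, 2, -4); ‖v_1‖ = 4.5826, so e_1 = (-0.2182, 0.4364, -0.8729).
e_1·v_2 = (-0.2182)·4 + 0.4364·1 + (-0.8729)·2 = -2.1822.
u_2 = v_2 + 2.1822·e_1 = (3.5238, 1.9524, 0.0952).
‖u_2‖ = 4.0297, so e_2 = (0.8745, 0.4845, 0.0236).
e_1·v_3 = (-0.2182)·3 + 0.4364·(-3) + (-0.8729)·2 = -3.7097; e_2·v_3 = 0.8745·3 + 0.4845·(-3) + 0.0236·2 = 1.2172.
u_3 = v_3 + 3.7097·e_1 − 1.2172·e_2 = (1.1261, -1.9707, -1.2669).
r_{33} = ‖u_3‖ = 2.5993.

r_{33} = 2.5993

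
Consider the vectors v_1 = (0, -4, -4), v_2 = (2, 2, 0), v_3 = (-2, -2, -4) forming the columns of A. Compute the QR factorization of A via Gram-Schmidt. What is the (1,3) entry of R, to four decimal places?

r_{13} = 4.2426

v_1 = (0, -4, -4); ‖v_1‖ = 5.6569, so q_1 = (0.0000, -0.7071, -0.7071).
r_{13} = q_1·v_3 = 4.2426.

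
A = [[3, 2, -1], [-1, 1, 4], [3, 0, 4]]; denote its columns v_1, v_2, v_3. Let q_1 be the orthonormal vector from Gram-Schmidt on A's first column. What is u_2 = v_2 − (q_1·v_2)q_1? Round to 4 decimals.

u_2 = (1.2105, 1.2632, -0.7895)

v_1 = (3, -1, 3); ‖v_1‖ = 4.3589, so q_1 = (0.6882, -0.2294, 0.6882).
q_1·v_2 = 0.6882·2 + (-0.2294)·1 + 0.6882·0 = 1.1471.
u_2 = v_2 − 1.1471·q_1 = (1.2105, 1.2632, -0.7895).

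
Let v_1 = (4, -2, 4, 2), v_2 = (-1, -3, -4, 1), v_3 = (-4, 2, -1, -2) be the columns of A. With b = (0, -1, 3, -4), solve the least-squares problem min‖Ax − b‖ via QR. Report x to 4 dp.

x = (1.0833, 0.0000, 1.3333)

v_1 = (4, -2, 4, 2); ‖v_1‖ = 6.3246, so q_1 = (0.6325, -0.3162, 0.6325, 0.3162).
q_1·v_2 = 0.6325·(-1) + (-0.3162)·(-3) + 0.6325·(-4) + 0.3162·1 = -1.8974.
u_2 = v_2 + 1.8974·q_1 = (0.2000, -3.6000, -2.8000, 1.6000).
‖u_2‖ = 4.8374, so q_2 = (0.0413, -0.7442, -0.5788, 0.3308).
q_1·v_3 = 0.6325·(-4) + (-0.3162)·2 + 0.6325·(-1) + 0.3162·(-2) = -4.4272; q_2·v_3 = 0.0413·(-4) + (-0.7442)·2 + (-0.5788)·(-1) + 0.3308·(-2) = -1.7365.
u_3 = v_3 + 4.4272·q_1 + 1.7365·q_2 = (-1.1282, -0.6923, 0.7949, -0.0256).
‖u_3‖ = 1.5442, so q_3 = (-0.7306, -0.4483, 0.5147, -0.0166).
Qᵀb = (0.9487, -2.3153, 2.0590).
Back-substitute: x_3 = 2.0590/1.5442 = 1.3333.
x_2 = (-2.3153 + 1.7365·1.3333)/4.8374 = 0.0000.
x_1 = (0.9487 + 1.8974·0.0000 + 4.4272·1.3333)/6.3246 = 1.0833.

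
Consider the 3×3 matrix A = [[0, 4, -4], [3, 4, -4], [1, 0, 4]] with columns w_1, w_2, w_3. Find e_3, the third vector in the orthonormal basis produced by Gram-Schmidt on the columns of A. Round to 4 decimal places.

w_1 = (0, 3, 1); ‖w_1‖ = 3.1623, so e_1 = (0.0000, 0.9487, 0.3162).
e_1·w_2 = 0.0000·4 + 0.9487·4 + 0.3162·0 = 3.7947.
u_2 = w_2 − 3.7947·e_1 = (4.0000, 0.4000, -1.2000).
‖u_2‖ = 4.1952, so e_2 = (0.9535, 0.0953, -0.2860).
e_1·w_3 = 0.0000·(-4) + 0.9487·(-4) + 0.3162·4 = -2.5298; e_2·w_3 = 0.9535·(-4) + 0.0953·(-4) + (-0.2860)·4 = -5.3394.
u_3 = w_3 + 2.5298·e_1 + 5.3394·e_2 = (1.0909, -1.0909, 3.2727).
‖u_3‖ = 3.6181, so e_3 = (0.3015, -0.3015, 0.9045).

e_3 = (0.3015, -0.3015, 0.9045)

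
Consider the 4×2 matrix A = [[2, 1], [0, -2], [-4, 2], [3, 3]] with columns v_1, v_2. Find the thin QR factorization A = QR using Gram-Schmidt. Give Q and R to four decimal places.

v_1 = (2, 0, -4, 3); ‖v_1‖ = 5.3852, so e_1 = (0.3714, 0.0000, -0.7428, 0.5571).
e_1·v_2 = 0.3714·1 + 0.0000·(-2) + (-0.7428)·2 + 0.5571·3 = 0.5571.
u_2 = v_2 − 0.5571·e_1 = (0.7931, -2.0000, 2.4138, 2.6897).
‖u_2‖ = 4.2059, so e_2 = (0.1886, -0.4755, 0.5739, 0.6395).

Q = [[0.3714, 0.1886], [0.0000, -0.4755], [-0.7428, 0.5739], [0.5571, 0.6395]], R = [[5.3852, 0.5571], [0.0000, 4.2059]]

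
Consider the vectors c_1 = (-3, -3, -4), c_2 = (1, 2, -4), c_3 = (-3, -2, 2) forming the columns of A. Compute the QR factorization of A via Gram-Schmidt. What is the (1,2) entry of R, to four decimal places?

r_{12} = 1.2005

c_1 = (-3, -3, -4); ‖c_1‖ = 5.8310, so q_1 = (-0.5145, -0.5145, -0.6860).
r_{12} = q_1·c_2 = 1.2005.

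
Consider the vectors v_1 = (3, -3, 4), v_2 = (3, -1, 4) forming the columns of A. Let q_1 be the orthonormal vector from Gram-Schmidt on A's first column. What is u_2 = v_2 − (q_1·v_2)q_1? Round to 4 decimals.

q_1 = v_1/‖v_1‖ = (3, -3, 4)/5.8310 = (0.5145, -0.5145, 0.6860).
r_{12} = q_1·v_2 = 4.8020.
u_2 = v_2 − 4.8020·q_1 = (0.5294, 1.4706, 0.7059).

u_2 = (0.5294, 1.4706, 0.7059)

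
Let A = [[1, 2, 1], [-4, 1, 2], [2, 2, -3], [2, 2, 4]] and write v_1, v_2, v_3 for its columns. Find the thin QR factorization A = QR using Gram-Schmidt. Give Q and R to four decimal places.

Q = [[0.2000, 0.5176, 0.0210], [-0.8000, 0.5765, -0.0042], [0.4000, 0.4471, -0.7163], [0.4000, 0.4471, 0.6974]], R = [[5.0000, 1.2000, -1.0000], [0.0000, 3.4000, 2.1176], [0.0000, 0.0000, 4.9513]]

v_1 = (1, -4, 2, 2); ‖v_1‖ = 5.0000, so e_1 = (0.2000, -0.8000, 0.4000, 0.4000).
e_1·v_2 = 0.2000·2 + (-0.8000)·1 + 0.4000·2 + 0.4000·2 = 1.2000.
u_2 = v_2 − 1.2000·e_1 = (1.7600, 1.9600, 1.5200, 1.5200).
‖u_2‖ = 3.4000, so e_2 = (0.5176, 0.5765, 0.4471, 0.4471).
e_1·v_3 = 0.2000·1 + (-0.8000)·2 + 0.4000·(-3) + 0.4000·4 = -1.0000; e_2·v_3 = 0.5176·1 + 0.5765·2 + 0.4471·(-3) + 0.4471·4 = 2.1176.
u_3 = v_3 + 1.0000·e_1 − 2.1176·e_2 = (0.1038, -0.0208, -3.5467, 3.4533).
‖u_3‖ = 4.9513, so e_3 = (0.0210, -0.0042, -0.7163, 0.6974).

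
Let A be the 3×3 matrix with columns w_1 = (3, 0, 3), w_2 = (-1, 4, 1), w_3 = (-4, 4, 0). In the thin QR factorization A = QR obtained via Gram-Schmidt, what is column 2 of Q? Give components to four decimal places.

q_2 = (-0.2357, 0.9428, 0.2357)

w_1 = (3, 0, 3); ‖w_1‖ = 4.2426, so q_1 = (0.7071, 0.0000, 0.7071).
q_1·w_2 = 0.7071·(-1) + 0.0000·4 + 0.7071·1 = 0.0000.
u_2 = w_2 + 0.0000·q_1 = (-1.0000, 4.0000, 1.0000).
‖u_2‖ = 4.2426, so q_2 = (-0.2357, 0.9428, 0.2357).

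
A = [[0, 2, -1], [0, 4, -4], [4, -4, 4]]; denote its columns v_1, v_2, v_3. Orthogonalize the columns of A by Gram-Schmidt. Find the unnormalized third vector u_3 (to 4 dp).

u_3 = (0.8000, -0.4000, 0.0000)

q_1 = v_1/‖v_1‖ = (0, 0, 4)/4.0000 = (0.0000, 0.0000, 1.0000).
r_{12} = q_1·v_2 = -4.0000.
u_2 = v_2 + 4.0000·q_1 = (2.0000, 4.0000, 0.0000).
‖u_2‖ = 4.4721, so q_2 = (0.4472, 0.8944, 0.0000).
r_{13} = q_1·v_3 = 4.0000; r_{23} = q_2·v_3 = -4.0249.
u_3 = v_3 − 4.0000·q_1 + 4.0249·q_2 = (0.8000, -0.4000, 0.0000).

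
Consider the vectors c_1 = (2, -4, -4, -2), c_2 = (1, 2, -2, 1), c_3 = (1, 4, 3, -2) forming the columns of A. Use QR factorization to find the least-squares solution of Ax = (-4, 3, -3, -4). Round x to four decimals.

c_1 = (2, -4, -4, -2); ‖c_1‖ = 6.3246, so e_1 = (0.3162, -0.6325, -0.6325, -0.3162).
e_1·c_2 = 0.3162·1 + (-0.6325)·2 + (-0.6325)·(-2) + (-0.3162)·1 = 0.0000.
u_2 = c_2 − 0.0000·e_1 = (1.0000, 2.0000, -2.0000, 1.0000).
‖u_2‖ = 3.1623, so e_2 = (0.3162, 0.6325, -0.6325, 0.3162).
e_1·c_3 = 0.3162·1 + (-0.6325)·4 + (-0.6325)·3 + (-0.3162)·(-2) = -3.4785; e_2·c_3 = 0.3162·1 + 0.6325·4 + (-0.6325)·3 + 0.3162·(-2) = 0.3162.
u_3 = c_3 + 3.4785·e_1 − 0.3162·e_2 = (2.0000, 1.6000, 1.0000, -3.2000).
‖u_3‖ = 4.2190, so e_3 = (0.4740, 0.3792, 0.2370, -0.7585).
Qᵀb = (0.0000, 1.2649, 1.5644).
Back-substitute: x_3 = 1.5644/4.2190 = 0.3708.
x_2 = (1.2649 − 0.3162·0.3708)/3.1623 = 0.3629.
x_1 = (0.0000 − 0.0000·0.3629 + 3.4785·0.3708)/6.3246 = 0.2039.

x = (0.2039, 0.3629, 0.3708)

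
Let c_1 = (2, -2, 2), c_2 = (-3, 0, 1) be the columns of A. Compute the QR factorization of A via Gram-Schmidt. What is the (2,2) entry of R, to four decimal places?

r_{22} = 2.9439

q_1 = c_1/‖c_1‖ = (2, -2, 2)/3.4641 = (0.5774, -0.5774, 0.5774).
r_{12} = q_1·c_2 = -1.1547.
u_2 = c_2 + 1.1547·q_1 = (-2.3333, -0.6667, 1.6667).
r_{22} = ‖u_2‖ = 2.9439.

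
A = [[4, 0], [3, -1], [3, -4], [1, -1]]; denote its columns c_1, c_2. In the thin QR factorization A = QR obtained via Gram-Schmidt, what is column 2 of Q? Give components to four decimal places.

e_2 = (0.5594, 0.1136, -0.8041, -0.1661)

c_1 = (4, 3, 3, 1); ‖c_1‖ = 5.9161, so e_1 = (0.6761, 0.5071, 0.5071, 0.1690).
e_1·c_2 = 0.6761·0 + 0.5071·(-1) + 0.5071·(-4) + 0.1690·(-1) = -2.7045.
u_2 = c_2 + 2.7045·e_1 = (1.8286, 0.3714, -2.6286, -0.5429).
‖u_2‖ = 3.2689, so e_2 = (0.5594, 0.1136, -0.8041, -0.1661).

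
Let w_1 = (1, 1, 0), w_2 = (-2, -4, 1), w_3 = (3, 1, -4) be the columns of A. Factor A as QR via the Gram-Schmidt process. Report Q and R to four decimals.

Q = [[0.7071, 0.5774, 0.4082], [0.7071, -0.5774, -0.4082], [0.0000, 0.5774, -0.8165]], R = [[1.4142, -4.2426, 2.8284], [0.0000, 1.7321, -1.1547], [0.0000, 0.0000, 4.0825]]

w_1 = (1, 1, 0); ‖w_1‖ = 1.4142, so e_1 = (0.7071, 0.7071, 0.0000).
e_1·w_2 = 0.7071·(-2) + 0.7071·(-4) + 0.0000·1 = -4.2426.
u_2 = w_2 + 4.2426·e_1 = (1.0000, -1.0000, 1.0000).
‖u_2‖ = 1.7321, so e_2 = (0.5774, -0.5774, 0.5774).
e_1·w_3 = 0.7071·3 + 0.7071·1 + 0.0000·(-4) = 2.8284; e_2·w_3 = 0.5774·3 + (-0.5774)·1 + 0.5774·(-4) = -1.1547.
u_3 = w_3 − 2.8284·e_1 + 1.1547·e_2 = (1.6667, -1.6667, -3.3333).
‖u_3‖ = 4.0825, so e_3 = (0.4082, -0.4082, -0.8165).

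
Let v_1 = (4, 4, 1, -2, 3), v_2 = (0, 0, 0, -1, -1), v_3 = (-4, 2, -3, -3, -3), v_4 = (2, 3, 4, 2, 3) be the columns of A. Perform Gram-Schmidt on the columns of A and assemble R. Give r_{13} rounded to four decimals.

e_1 = v_1/‖v_1‖ = (4, 4, 1, -2, 3)/6.7823 = (0.5898, 0.5898, 0.1474, -0.2949, 0.4423).
r_{13} = e_1·v_3 = -2.0642.

r_{13} = -2.0642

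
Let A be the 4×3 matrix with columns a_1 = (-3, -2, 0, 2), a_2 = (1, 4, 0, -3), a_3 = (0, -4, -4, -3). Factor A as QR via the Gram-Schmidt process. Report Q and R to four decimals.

Q = [[-0.7276, -0.6667, -0.1230], [-0.4851, 0.6667, -0.4305], [0.0000, 0.0000, -0.6490], [0.4851, -0.3333, -0.6151]], R = [[4.1231, -4.1231, 0.4851], [0.0000, 3.0000, -1.6667], [0.0000, 0.0000, 6.1634]]

a_1 = (-3, -2, 0, 2); ‖a_1‖ = 4.1231, so e_1 = (-0.7276, -0.4851, 0.0000, 0.4851).
e_1·a_2 = (-0.7276)·1 + (-0.4851)·4 + 0.0000·0 + 0.4851·(-3) = -4.1231.
u_2 = a_2 + 4.1231·e_1 = (-2.0000, 2.0000, 0.0000, -1.0000).
‖u_2‖ = 3.0000, so e_2 = (-0.6667, 0.6667, 0.0000, -0.3333).
e_1·a_3 = (-0.7276)·0 + (-0.4851)·(-4) + 0.0000·(-4) + 0.4851·(-3) = 0.4851; e_2·a_3 = (-0.6667)·0 + 0.6667·(-4) + 0.0000·(-4) + (-0.3333)·(-3) = -1.6667.
u_3 = a_3 − 0.4851·e_1 + 1.6667·e_2 = (-0.7582, -2.6536, -4.0000, -3.7908).
‖u_3‖ = 6.1634, so e_3 = (-0.1230, -0.4305, -0.6490, -0.6151).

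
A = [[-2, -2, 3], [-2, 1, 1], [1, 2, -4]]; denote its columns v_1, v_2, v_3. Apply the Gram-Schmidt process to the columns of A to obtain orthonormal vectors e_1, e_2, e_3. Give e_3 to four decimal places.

v_1 = (-2, -2, 1); ‖v_1‖ = 3.0000, so e_1 = (-0.6667, -0.6667, 0.3333).
e_1·v_2 = (-0.6667)·(-2) + (-0.6667)·1 + 0.3333·2 = 1.3333.
u_2 = v_2 − 1.3333·e_1 = (-1.1111, 1.8889, 1.5556).
‖u_2‖ = 2.6874, so e_2 = (-0.4134, 0.7029, 0.5788).
e_1·v_3 = (-0.6667)·3 + (-0.6667)·1 + 0.3333·(-4) = -4.0000; e_2·v_3 = (-0.4134)·3 + 0.7029·1 + 0.5788·(-4) = -2.8528.
u_3 = v_3 + 4.0000·e_1 + 2.8528·e_2 = (-0.8462, 0.3385, -1.0154).
‖u_3‖ = 1.3644, so e_3 = (-0.6202, 0.2481, -0.7442).

e_3 = (-0.6202, 0.2481, -0.7442)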